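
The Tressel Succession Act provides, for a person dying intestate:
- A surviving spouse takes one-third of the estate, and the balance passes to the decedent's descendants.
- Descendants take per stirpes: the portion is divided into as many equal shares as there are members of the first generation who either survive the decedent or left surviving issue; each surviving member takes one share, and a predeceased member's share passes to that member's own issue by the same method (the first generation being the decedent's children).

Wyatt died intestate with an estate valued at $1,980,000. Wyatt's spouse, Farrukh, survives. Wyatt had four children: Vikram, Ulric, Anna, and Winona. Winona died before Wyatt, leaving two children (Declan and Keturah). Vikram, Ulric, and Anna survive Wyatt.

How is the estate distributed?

Farrukh takes one-third of $1,980,000 = $660,000. The remaining $1,320,000 passes to the descendants.
The descendants' portion ($1,320,000) is divided into 4 shares of $330,000: Vikram, Ulric, and Anna each take $330,000; Winona's $330,000 share passes to Winona's issue.
Winona's share ($330,000) is divided into 2 shares of $165,000: Declan and Keturah each take $165,000.

Farrukh: $660,000; Vikram: $330,000; Ulric: $330,000; Anna: $330,000; Declan: $165,000; Keturah: $165,000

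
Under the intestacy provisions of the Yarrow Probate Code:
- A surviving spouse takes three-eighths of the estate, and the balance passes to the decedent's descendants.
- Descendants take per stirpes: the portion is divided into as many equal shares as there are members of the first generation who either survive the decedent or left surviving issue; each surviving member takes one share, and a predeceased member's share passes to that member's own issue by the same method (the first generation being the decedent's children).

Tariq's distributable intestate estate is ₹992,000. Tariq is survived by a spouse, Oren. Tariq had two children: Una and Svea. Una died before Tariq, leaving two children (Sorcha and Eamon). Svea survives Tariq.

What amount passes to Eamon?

Oren takes three-eighths of ₹992,000 = ₹372,000. The remaining ₹620,000 passes to the descendants.
The descendants' portion (₹620,000) is divided into 2 shares of ₹310,000: Svea takes ₹310,000; Una's ₹310,000 share passes to Una's issue.
Una's share (₹310,000) is divided into 2 shares of ₹155,000: Sorcha and Eamon each take ₹155,000.

Eamon receives ₹155,000.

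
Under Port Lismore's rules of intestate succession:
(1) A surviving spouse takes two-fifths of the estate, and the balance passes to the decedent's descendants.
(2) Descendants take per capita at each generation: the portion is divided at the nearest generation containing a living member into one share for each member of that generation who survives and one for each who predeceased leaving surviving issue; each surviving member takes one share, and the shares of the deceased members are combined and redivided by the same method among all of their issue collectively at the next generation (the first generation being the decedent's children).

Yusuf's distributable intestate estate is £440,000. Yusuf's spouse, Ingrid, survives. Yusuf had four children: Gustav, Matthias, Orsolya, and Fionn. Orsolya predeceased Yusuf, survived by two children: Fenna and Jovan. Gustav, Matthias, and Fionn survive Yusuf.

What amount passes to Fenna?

Fenna receives £33,000.

Ingrid takes two-fifths of £440,000 = £176,000. The remaining £264,000 passes to the descendants.
The descendants' portion (£264,000) is divided at the children's generation into 4 shares of £66,000. Gustav, Matthias, and Fionn each take £66,000. The remaining share for the deceased Orsolya (£66,000) is carried to the next generation.
That pool (£66,000) is divided at the grandchildren's generation equally among Fenna and Jovan: £33,000 each.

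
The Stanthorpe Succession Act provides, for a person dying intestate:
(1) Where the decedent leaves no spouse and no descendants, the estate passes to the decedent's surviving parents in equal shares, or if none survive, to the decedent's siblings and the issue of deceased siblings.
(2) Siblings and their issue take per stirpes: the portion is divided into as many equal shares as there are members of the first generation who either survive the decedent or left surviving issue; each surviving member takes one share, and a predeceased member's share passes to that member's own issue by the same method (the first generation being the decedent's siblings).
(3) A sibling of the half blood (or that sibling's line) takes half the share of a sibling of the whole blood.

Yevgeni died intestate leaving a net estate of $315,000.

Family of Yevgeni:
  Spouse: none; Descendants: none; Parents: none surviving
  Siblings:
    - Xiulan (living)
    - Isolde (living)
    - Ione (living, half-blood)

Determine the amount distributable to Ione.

Ione receives $63,000.

The entire $315,000 passes to the siblings and their issue.
Counting each half-blood sibling's line as half a unit, there are 5/2 units in $315,000, so one unit is $126,000. Whole-blood lines (Xiulan and Isolde) take $126,000 each; half-blood lines (Ione) take $63,000 each.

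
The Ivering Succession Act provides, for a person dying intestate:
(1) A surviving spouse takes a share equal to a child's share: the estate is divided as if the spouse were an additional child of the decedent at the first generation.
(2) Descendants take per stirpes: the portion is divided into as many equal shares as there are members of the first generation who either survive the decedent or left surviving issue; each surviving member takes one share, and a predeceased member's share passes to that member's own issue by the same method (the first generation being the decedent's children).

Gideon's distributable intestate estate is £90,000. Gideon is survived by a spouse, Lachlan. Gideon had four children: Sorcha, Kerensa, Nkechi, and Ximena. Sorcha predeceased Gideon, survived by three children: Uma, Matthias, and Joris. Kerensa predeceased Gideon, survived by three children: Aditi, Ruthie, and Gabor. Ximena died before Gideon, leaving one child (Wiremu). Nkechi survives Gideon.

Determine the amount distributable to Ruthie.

Ruthie receives £6,000.

The spouse counts as an additional share at the children's level, so there are 5 primary shares of £18,000. Lachlan takes one such share (£18,000).
The children's combined portion (£72,000) is divided into 4 shares of £18,000: Nkechi takes £18,000; Sorcha's £18,000 share passes to Sorcha's issue; Kerensa's £18,000 share passes to Kerensa's issue; Ximena's £18,000 share passes to Ximena's issue.
Sorcha's share (£18,000) is divided into 3 shares of £6,000: Uma, Matthias, and Joris each take £6,000.
Kerensa's share (£18,000) is divided into 3 shares of £6,000: Aditi, Ruthie, and Gabor each take £6,000.
Ximena's share (£18,000) passes entirely to Wiremu.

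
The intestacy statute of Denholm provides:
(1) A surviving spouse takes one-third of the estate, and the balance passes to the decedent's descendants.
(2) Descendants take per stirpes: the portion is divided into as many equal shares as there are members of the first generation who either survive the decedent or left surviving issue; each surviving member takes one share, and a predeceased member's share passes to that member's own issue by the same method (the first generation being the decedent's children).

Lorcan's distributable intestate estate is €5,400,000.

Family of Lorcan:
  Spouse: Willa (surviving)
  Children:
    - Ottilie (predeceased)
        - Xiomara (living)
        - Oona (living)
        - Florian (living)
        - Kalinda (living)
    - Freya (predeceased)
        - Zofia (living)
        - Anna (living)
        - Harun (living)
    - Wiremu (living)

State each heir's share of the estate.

Willa: €1,800,000; Xiomara: €300,000; Oona: €300,000; Florian: €300,000; Kalinda: €300,000; Zofia: €400,000; Anna: €400,000; Harun: €400,000; Wiremu: €1,200,000

Willa takes one-third of €5,400,000 = €1,800,000. The remaining €3,600,000 passes to the descendants.
The descendants' portion (€3,600,000) is divided into 3 shares of €1,200,000: Wiremu takes €1,200,000; Ottilie's €1,200,000 share passes to Ottilie's issue; Freya's €1,200,000 share passes to Freya's issue.
Ottilie's share (€1,200,000) is divided into 4 shares of €300,000: Xiomara, Oona, Florian, and Kalinda each take €300,000.
Freya's share (€1,200,000) is divided into 3 shares of €400,000: Zofia, Anna, and Harun each take €400,000.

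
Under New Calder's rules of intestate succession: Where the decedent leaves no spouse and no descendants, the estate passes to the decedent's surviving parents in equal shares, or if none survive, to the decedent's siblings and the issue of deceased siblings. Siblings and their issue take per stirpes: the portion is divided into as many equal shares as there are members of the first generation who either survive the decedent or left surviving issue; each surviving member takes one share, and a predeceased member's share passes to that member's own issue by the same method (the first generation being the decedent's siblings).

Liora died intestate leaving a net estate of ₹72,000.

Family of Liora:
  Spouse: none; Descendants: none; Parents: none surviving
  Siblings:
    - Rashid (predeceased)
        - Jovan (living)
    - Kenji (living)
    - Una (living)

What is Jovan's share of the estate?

Jovan receives ₹24,000.

The entire ₹72,000 passes to the siblings and their issue.
That amount (₹72,000) is divided into 3 shares of ₹24,000: Kenji and Una each take ₹24,000; Rashid's ₹24,000 share passes to Rashid's issue.
Rashid's share (₹24,000) passes entirely to Jovan.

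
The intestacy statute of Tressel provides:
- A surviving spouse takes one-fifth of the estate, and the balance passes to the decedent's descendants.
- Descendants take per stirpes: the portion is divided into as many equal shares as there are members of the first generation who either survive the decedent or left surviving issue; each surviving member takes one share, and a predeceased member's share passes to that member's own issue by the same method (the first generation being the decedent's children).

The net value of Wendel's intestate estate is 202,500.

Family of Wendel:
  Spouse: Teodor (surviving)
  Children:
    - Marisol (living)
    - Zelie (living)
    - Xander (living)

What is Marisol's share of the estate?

Marisol receives 54,000.

Teodor takes one-fifth of 202,500 = 40,500. The remaining 162,000 passes to the descendants.
The descendants' portion (162,000) is divided into 3 shares of 54,000: Marisol, Zelie, and Xander each take 54,000.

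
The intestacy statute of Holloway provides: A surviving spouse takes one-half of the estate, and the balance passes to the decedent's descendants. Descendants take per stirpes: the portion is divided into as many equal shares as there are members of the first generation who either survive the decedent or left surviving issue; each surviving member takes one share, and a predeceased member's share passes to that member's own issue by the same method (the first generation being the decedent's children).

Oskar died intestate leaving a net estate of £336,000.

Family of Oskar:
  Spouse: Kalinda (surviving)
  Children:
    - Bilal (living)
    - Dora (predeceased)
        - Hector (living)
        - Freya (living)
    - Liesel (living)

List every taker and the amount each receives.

Kalinda: £168,000; Bilal: £56,000; Hector: £28,000; Freya: £28,000; Liesel: £56,000

Kalinda takes one-half of £336,000 = £168,000. The remaining £168,000 passes to the descendants.
The descendants' portion (£168,000) is divided into 3 shares of £56,000: Bilal and Liesel each take £56,000; Dora's £56,000 share passes to Dora's issue.
Dora's share (£56,000) is divided into 2 shares of £28,000: Hector and Freya each take £28,000.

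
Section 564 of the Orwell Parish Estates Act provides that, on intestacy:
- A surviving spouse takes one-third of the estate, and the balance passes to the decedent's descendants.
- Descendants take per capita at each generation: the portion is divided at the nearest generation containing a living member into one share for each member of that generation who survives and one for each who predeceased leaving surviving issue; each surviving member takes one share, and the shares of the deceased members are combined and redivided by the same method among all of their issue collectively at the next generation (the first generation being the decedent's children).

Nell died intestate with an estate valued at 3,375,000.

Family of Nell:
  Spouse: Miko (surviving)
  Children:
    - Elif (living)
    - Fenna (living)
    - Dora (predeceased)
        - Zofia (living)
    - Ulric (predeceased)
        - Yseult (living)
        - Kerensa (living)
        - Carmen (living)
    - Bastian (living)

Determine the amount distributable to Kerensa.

Miko takes one-third of 3,375,000 = 1,125,000. The remaining 2,250,000 passes to the descendants.
The descendants' portion (2,250,000) is divided at the children's generation into 5 shares of 450,000. Elif, Fenna, and Bastian each take 450,000. The 2 shares of the deceased (Dora and Ulric) are combined into a pool of 900,000.
That pool (900,000) is divided at the grandchildren's generation equally among Zofia, Yseult, Kerensa, and Carmen: 225,000 each.

Kerensa receives 225,000.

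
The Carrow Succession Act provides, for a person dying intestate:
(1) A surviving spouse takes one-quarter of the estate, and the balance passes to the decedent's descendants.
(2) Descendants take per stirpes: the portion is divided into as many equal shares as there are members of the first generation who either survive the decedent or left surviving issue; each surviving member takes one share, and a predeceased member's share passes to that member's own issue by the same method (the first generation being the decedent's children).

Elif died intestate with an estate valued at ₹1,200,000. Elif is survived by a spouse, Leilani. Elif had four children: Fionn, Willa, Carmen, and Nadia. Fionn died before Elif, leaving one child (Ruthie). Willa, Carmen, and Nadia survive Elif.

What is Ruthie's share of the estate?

Ruthie receives ₹225,000.

Leilani takes one-quarter of ₹1,200,000 = ₹300,000. The remaining ₹900,000 passes to the descendants.
The descendants' portion (₹900,000) is divided into 4 shares of ₹225,000: Willa, Carmen, and Nadia each take ₹225,000; Fionn's ₹225,000 share passes to Fionn's issue.
Fionn's share (₹225,000) passes entirely to Ruthie.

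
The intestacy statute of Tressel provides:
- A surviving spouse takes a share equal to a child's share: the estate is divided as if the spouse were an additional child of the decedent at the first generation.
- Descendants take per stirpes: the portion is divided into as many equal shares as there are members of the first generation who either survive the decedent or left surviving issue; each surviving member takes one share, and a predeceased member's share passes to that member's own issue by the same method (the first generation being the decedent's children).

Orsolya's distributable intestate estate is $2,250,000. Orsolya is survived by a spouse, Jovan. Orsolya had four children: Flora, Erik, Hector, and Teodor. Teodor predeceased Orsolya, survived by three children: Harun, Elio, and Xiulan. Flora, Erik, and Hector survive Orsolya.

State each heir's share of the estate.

Jovan: $450,000; Flora: $450,000; Erik: $450,000; Hector: $450,000; Harun: $150,000; Elio: $150,000; Xiulan: $150,000

The spouse counts as an additional share at the children's level, so there are 5 primary shares of $450,000. Jovan takes one such share ($450,000).
The children's combined portion ($1,800,000) is divided into 4 shares of $450,000: Flora, Erik, and Hector each take $450,000; Teodor's $450,000 share passes to Teodor's issue.
Teodor's share ($450,000) is divided into 3 shares of $150,000: Harun, Elio, and Xiulan each take $150,000.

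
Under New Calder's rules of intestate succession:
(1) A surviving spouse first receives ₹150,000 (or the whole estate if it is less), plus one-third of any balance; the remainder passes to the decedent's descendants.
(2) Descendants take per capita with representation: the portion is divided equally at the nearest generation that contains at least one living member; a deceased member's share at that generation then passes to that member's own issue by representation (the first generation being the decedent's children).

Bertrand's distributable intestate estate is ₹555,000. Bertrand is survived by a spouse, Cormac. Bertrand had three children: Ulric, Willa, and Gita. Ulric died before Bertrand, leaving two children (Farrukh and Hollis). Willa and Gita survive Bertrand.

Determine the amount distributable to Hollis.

Cormac first takes ₹150,000, leaving a balance of ₹405,000. Cormac then takes one-third of the balance (₹135,000), for a total of ₹285,000. The remaining ₹270,000 passes to the descendants.
The descendants' portion (₹270,000) is divided into 3 shares of ₹90,000: Willa and Gita each take ₹90,000; Ulric's ₹90,000 share passes to Ulric's issue.
Ulric's share (₹90,000) is divided into 2 shares of ₹45,000: Farrukh and Hollis each take ₹45,000.

Hollis receives ₹45,000.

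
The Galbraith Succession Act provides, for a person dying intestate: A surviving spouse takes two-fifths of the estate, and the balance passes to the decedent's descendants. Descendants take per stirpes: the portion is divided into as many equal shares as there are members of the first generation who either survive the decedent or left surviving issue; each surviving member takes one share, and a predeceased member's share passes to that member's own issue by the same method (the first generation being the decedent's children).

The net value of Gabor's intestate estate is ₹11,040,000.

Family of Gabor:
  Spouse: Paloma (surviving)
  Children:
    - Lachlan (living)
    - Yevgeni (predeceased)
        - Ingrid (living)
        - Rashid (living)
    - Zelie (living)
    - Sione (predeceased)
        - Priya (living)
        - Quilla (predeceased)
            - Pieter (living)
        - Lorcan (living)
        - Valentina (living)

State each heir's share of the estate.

Paloma: ₹4,416,000; Lachlan: ₹1,656,000; Ingrid: ₹828,000; Rashid: ₹828,000; Zelie: ₹1,656,000; Priya: ₹414,000; Pieter: ₹414,000; Lorcan: ₹414,000; Valentina: ₹414,000

Paloma takes two-fifths of ₹11,040,000 = ₹4,416,000. The remaining ₹6,624,000 passes to the descendants.
The descendants' portion (₹6,624,000) is divided into 4 shares of ₹1,656,000: Lachlan and Zelie each take ₹1,656,000; Yevgeni's ₹1,656,000 share passes to Yevgeni's issue; Sione's ₹1,656,000 share passes to Sione's issue.
Yevgeni's share (₹1,656,000) is divided into 2 shares of ₹828,000: Ingrid and Rashid each take ₹828,000.
Sione's share (₹1,656,000) is divided into 4 shares of ₹414,000: Priya, Lorcan, and Valentina each take ₹414,000; Quilla's ₹414,000 share passes to Quilla's issue.
Quilla's share (₹414,000) passes entirely to Pieter.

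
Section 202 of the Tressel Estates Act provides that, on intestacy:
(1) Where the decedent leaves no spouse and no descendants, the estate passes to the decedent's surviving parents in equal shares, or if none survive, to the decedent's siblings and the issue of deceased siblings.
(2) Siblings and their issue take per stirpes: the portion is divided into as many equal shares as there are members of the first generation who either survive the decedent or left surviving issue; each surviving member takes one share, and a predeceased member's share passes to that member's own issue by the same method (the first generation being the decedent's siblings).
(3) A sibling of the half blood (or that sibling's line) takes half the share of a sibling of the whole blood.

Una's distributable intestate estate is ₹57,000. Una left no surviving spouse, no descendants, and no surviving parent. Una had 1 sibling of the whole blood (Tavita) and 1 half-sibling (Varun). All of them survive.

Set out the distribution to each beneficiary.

The entire ₹57,000 passes to the siblings and their issue.
Counting each half-blood sibling's line as half a unit, there are 3/2 units in ₹57,000, so one unit is ₹38,000. Whole-blood lines (Tavita) take ₹38,000 each; half-blood lines (Varun) take ₹19,000 each.

Varun: ₹19,000; Tavita: ₹38,000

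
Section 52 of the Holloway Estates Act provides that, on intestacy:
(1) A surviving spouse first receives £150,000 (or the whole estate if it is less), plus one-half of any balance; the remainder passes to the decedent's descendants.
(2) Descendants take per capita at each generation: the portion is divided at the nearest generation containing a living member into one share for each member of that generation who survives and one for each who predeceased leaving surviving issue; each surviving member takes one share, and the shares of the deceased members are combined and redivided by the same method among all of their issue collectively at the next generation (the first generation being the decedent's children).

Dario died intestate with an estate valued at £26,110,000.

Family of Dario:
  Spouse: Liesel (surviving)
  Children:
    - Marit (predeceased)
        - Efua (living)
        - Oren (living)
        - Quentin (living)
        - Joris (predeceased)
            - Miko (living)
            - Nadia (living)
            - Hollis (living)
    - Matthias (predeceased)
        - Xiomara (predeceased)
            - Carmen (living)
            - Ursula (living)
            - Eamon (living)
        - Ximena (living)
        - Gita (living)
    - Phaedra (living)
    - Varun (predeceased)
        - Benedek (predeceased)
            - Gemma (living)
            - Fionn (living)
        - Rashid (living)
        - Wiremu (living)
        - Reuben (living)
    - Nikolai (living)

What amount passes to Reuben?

Reuben receives £708,000.

Liesel first takes £150,000, leaving a balance of £25,960,000. Liesel then takes one-half of the balance (£12,980,000), for a total of £13,130,000. The remaining £12,980,000 passes to the descendants.
The descendants' portion (£12,980,000) is divided at the children's generation into 5 shares of £2,596,000. Phaedra and Nikolai each take £2,596,000. The 3 shares of the deceased (Marit, Matthias, and Varun) are combined into a pool of £7,788,000.
That pool (£7,788,000) is divided at the grandchildren's generation into 11 shares of £708,000. Efua, Oren, Quentin, Ximena, Gita, Rashid, Wiremu, and Reuben each take £708,000. The 3 shares of the deceased (Joris, Xiomara, and Benedek) are combined into a pool of £2,124,000.
That pool (£2,124,000) is divided at the great-grandchildren's generation equally among Miko, Nadia, Hollis, Carmen, Ursula, Eamon, Gemma, and Fionn: £265,500 each.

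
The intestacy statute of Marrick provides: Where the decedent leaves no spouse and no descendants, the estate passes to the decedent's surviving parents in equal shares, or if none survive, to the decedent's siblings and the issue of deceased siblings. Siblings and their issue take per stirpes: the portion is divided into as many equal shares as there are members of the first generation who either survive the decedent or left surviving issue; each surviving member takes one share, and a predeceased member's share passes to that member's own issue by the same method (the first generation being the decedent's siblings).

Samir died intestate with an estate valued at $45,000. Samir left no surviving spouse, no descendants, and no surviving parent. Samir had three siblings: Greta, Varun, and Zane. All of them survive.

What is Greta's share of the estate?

Greta receives $15,000.

The entire $45,000 passes to the siblings and their issue.
That amount ($45,000) is divided into 3 shares of $15,000: Greta, Varun, and Zane each take $15,000.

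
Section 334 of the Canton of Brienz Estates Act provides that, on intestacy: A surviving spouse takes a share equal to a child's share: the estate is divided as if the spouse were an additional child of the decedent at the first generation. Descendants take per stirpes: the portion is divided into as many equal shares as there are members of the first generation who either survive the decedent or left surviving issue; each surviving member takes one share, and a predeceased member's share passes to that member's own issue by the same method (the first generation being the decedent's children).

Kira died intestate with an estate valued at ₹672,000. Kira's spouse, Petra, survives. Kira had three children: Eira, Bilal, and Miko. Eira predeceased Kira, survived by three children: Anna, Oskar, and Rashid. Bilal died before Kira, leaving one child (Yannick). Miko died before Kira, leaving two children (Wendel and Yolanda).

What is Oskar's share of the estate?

The spouse counts as an additional share at the children's level, so there are 4 primary shares of ₹168,000. Petra takes one such share (₹168,000).
The children's combined portion (₹504,000) is divided into 3 shares of ₹168,000: Eira's ₹168,000 share passes to Eira's issue; Bilal's ₹168,000 share passes to Bilal's issue; Miko's ₹168,000 share passes to Miko's issue.
Eira's share (₹168,000) is divided into 3 shares of ₹56,000: Anna, Oskar, and Rashid each take ₹56,000.
Bilal's share (₹168,000) passes entirely to Yannick.
Miko's share (₹168,000) is divided into 2 shares of ₹84,000: Wendel and Yolanda each take ₹84,000.

Oskar receives ₹56,000.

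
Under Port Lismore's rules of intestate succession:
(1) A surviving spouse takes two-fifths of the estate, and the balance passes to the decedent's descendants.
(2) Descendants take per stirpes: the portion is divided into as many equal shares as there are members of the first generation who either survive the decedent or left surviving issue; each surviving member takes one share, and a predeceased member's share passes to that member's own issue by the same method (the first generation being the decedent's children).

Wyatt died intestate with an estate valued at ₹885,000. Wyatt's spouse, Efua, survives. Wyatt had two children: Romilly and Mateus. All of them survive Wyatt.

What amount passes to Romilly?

Romilly receives ₹265,500.

Efua takes two-fifths of ₹885,000 = ₹354,000. The remaining ₹531,000 passes to the descendants.
The descendants' portion (₹531,000) is divided into 2 shares of ₹265,500: Romilly and Mateus each take ₹265,500.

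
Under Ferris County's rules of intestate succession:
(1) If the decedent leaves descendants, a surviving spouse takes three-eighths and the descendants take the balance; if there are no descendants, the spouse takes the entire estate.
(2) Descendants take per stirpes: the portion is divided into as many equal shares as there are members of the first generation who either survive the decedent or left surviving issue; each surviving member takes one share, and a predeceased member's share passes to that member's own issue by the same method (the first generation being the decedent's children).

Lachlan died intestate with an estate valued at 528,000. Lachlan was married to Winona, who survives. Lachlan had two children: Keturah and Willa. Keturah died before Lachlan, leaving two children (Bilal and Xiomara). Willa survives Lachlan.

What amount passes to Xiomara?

Xiomara receives 82,500.

Winona takes three-eighths of 528,000 = 198,000. The remaining 330,000 passes to the descendants.
The descendants' portion (330,000) is divided into 2 shares of 165,000: Willa takes 165,000; Keturah's 165,000 share passes to Keturah's issue.
Keturah's share (165,000) is divided into 2 shares of 82,500: Bilal and Xiomara each take 82,500.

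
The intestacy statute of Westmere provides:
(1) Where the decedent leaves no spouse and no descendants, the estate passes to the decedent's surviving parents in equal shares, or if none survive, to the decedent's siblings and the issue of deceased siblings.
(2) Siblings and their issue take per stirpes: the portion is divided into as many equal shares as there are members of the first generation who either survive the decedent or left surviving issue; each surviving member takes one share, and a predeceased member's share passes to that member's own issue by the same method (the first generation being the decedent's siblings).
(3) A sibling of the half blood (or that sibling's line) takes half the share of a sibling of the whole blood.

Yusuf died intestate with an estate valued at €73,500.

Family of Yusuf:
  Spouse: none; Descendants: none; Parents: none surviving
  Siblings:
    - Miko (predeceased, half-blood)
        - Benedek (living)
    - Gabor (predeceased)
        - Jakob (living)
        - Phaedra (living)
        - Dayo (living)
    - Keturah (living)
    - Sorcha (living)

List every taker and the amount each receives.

Benedek: €10,500; Jakob: €7,000; Phaedra: €7,000; Dayo: €7,000; Keturah: €21,000; Sorcha: €21,000

The entire €73,500 passes to the siblings and their issue.
Counting each half-blood sibling's line as half a unit, there are 7/2 units in €73,500, so one unit is €21,000. Whole-blood lines (Gabor, Keturah, and Sorcha) take €21,000 each; half-blood lines (Miko) take €10,500 each.
Miko's share (€10,500) passes entirely to Benedek.
Gabor's share (€21,000) is divided into 3 shares of €7,000: Jakob, Phaedra, and Dayo each take €7,000.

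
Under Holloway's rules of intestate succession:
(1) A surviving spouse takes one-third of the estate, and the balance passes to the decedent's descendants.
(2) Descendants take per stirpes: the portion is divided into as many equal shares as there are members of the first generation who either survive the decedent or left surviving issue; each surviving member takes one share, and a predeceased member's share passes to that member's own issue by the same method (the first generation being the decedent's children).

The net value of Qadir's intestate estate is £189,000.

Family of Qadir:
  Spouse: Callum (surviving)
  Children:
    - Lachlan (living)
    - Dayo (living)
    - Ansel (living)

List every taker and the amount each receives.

Callum: £63,000; Lachlan: £42,000; Dayo: £42,000; Ansel: £42,000

Callum takes one-third of £189,000 = £63,000. The remaining £126,000 passes to the descendants.
The descendants' portion (£126,000) is divided into 3 shares of £42,000: Lachlan, Dayo, and Ansel each take £42,000.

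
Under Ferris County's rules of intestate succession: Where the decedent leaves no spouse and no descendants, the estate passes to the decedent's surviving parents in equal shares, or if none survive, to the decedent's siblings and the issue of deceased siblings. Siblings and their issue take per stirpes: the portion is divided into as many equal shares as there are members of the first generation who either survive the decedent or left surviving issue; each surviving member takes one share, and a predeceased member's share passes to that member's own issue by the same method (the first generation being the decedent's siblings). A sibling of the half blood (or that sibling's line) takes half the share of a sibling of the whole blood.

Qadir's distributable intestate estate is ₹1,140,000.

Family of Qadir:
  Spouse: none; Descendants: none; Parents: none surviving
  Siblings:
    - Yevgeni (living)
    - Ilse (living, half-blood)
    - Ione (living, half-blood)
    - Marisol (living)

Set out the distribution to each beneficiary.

Yevgeni: ₹380,000; Ilse: ₹190,000; Ione: ₹190,000; Marisol: ₹380,000

The entire ₹1,140,000 passes to the siblings and their issue.
Counting each half-blood sibling's line as half a unit, there are 3 units in ₹1,140,000, so one unit is ₹380,000. Whole-blood lines (Yevgeni and Marisol) take ₹380,000 each; half-blood lines (Ilse and Ione) take ₹190,000 each.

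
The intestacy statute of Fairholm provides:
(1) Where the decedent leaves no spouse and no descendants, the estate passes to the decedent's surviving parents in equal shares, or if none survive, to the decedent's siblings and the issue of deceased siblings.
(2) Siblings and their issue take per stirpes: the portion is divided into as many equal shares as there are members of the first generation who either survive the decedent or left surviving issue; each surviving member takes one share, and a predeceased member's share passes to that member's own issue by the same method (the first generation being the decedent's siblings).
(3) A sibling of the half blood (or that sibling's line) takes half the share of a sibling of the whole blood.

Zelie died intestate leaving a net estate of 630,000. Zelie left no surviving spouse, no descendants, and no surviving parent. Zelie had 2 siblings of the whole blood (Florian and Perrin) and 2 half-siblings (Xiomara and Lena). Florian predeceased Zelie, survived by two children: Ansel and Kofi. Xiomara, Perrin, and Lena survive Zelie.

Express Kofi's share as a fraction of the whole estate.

The entire 630,000 passes to the siblings and their issue.
Counting each half-blood sibling's line as half a unit, there are 3 units in 630,000, so one unit is 210,000. Whole-blood lines (Florian and Perrin) take 210,000 each; half-blood lines (Xiomara and Lena) take 105,000 each.
Florian's share (210,000) is divided into 2 shares of 105,000: Ansel and Kofi each take 105,000.

Kofi receives 1/6 of the estate.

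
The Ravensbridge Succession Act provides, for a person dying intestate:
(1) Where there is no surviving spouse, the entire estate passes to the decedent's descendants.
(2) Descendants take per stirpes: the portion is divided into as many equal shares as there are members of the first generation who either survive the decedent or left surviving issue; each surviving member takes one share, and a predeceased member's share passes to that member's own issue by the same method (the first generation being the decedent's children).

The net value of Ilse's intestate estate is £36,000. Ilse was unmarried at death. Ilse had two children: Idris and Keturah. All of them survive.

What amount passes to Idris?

Idris receives £18,000.

The entire £36,000 passes to the descendants.
That amount (£36,000) is divided into 2 shares of £18,000: Idris and Keturah each take £18,000.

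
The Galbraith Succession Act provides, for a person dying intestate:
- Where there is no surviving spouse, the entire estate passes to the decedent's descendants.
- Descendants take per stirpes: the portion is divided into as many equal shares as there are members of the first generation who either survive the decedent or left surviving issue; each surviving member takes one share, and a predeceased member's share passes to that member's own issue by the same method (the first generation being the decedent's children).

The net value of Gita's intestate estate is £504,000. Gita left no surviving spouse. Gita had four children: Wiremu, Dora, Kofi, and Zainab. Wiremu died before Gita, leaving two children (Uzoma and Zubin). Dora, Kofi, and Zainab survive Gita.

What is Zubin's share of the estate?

Zubin receives £63,000.

The entire £504,000 passes to the descendants.
That amount (£504,000) is divided into 4 shares of £126,000: Dora, Kofi, and Zainab each take £126,000; Wiremu's £126,000 share passes to Wiremu's issue.
Wiremu's share (£126,000) is divided into 2 shares of £63,000: Uzoma and Zubin each take £63,000.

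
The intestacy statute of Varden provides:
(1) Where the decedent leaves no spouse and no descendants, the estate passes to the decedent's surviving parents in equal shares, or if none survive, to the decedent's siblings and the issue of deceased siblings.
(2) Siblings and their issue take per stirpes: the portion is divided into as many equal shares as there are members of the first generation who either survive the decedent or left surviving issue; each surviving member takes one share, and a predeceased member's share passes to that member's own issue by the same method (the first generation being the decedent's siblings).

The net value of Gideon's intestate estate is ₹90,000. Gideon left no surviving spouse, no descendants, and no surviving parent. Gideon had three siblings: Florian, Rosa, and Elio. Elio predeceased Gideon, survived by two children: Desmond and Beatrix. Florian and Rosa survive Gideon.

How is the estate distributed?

The entire ₹90,000 passes to the siblings and their issue.
That amount (₹90,000) is divided into 3 shares of ₹30,000: Florian and Rosa each take ₹30,000; Elio's ₹30,000 share passes to Elio's issue.
Elio's share (₹30,000) is divided into 2 shares of ₹15,000: Desmond and Beatrix each take ₹15,000.

Florian: ₹30,000; Rosa: ₹30,000; Desmond: ₹15,000; Beatrix: ₹15,000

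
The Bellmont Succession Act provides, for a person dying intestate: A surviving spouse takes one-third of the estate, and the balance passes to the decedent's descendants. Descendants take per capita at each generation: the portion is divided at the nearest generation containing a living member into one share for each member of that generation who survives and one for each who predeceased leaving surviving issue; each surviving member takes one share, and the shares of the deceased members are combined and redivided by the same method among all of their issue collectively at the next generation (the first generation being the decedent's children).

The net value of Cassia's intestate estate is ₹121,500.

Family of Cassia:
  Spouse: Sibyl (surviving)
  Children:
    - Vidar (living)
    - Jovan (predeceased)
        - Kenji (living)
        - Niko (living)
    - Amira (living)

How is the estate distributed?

Sibyl: ₹40,500; Vidar: ₹27,000; Kenji: ₹13,500; Niko: ₹13,500; Amira: ₹27,000

Sibyl takes one-third of ₹121,500 = ₹40,500. The remaining ₹81,000 passes to the descendants.
The descendants' portion (₹81,000) is divided at the children's generation into 3 shares of ₹27,000. Vidar and Amira each take ₹27,000. The remaining share for the deceased Jovan (₹27,000) is carried to the next generation.
That pool (₹27,000) is divided at the grandchildren's generation equally among Kenji and Niko: ₹13,500 each.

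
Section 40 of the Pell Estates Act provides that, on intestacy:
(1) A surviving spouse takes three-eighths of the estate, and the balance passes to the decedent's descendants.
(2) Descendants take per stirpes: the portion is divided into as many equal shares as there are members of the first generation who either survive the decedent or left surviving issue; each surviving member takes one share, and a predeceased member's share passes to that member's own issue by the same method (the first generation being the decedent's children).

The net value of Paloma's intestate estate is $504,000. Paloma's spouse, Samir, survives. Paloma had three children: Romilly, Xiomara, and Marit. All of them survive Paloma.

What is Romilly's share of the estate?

Samir takes three-eighths of $504,000 = $189,000. The remaining $315,000 passes to the descendants.
The descendants' portion ($315,000) is divided into 3 shares of $105,000: Romilly, Xiomara, and Marit each take $105,000.

Romilly receives $105,000.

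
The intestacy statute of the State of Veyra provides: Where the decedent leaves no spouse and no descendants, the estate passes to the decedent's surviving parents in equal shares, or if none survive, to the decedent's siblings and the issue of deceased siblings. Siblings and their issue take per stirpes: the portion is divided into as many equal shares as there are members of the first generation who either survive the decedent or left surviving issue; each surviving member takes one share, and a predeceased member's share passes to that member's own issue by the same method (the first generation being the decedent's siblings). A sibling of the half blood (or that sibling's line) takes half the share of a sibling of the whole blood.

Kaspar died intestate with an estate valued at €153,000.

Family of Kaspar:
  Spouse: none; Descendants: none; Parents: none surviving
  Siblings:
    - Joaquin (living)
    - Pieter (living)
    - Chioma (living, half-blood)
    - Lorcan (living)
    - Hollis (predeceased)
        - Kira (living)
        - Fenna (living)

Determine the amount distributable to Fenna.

The entire €153,000 passes to the siblings and their issue.
Counting each half-blood sibling's line as half a unit, there are 9/2 units in €153,000, so one unit is €34,000. Whole-blood lines (Joaquin, Pieter, Lorcan, and Hollis) take €34,000 each; half-blood lines (Chioma) take €17,000 each.
Hollis's share (€34,000) is divided into 2 shares of €17,000: Kira and Fenna each take €17,000.

Fenna receives €17,000.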